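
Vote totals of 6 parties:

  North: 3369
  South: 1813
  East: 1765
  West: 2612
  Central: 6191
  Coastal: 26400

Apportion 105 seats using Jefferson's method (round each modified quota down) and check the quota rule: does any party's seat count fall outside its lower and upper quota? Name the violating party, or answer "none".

Standard quotas: North 8.393, South 4.516, East 4.397, West 6.507, Central 15.422, Coastal 65.765.
Jefferson allocation: North 8, South 4, East 4, West 6, Central 15, Coastal 68.
Coastal has quota 65.765 (lower 65, upper 66) but receives 68 — outside the quota interval.

Coastal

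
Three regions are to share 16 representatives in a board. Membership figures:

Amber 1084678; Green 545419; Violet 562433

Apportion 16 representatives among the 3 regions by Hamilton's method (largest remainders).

Amber 8, Green 4, Violet 4

The standard divisor is 2192530/16 ≈ 137033.125.
Standard quotas: Amber 7.9154, Green 3.9802, Violet 4.1044.
Lower quotas: Amber 7, Green 3, Violet 4 (sum 14, leaving 2 seats).
Remainders in descending order: Green 0.9802, Amber 0.9154, Violet 0.1044.
The surplus seats go to Green, Amber.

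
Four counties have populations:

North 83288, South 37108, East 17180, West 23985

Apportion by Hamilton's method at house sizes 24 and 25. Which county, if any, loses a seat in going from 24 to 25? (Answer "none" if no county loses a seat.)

At 24 seats: North 12, South 5, East 3, West 4.
At 25 seats: North 13, South 6, East 2, West 4.
East drops from 3 to 2.

East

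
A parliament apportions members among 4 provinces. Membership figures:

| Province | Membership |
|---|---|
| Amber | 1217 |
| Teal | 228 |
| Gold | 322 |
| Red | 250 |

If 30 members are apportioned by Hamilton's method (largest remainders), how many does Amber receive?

18

Total 2017; standard divisor 2017/30 ≈ 67.233.
Standard quotas: Amber 18.101, Teal 3.391, Gold 4.789, Red 3.718.
Lower quotas: Amber 18, Teal 3, Gold 4, Red 3 (sum 28, leaving 2 seats).
Remainders in descending order: Gold 0.789, Red 0.718, Teal 0.391, Amber 0.101.
Largest remainders: Gold, Red receive the extra seats.
Amber receives 18.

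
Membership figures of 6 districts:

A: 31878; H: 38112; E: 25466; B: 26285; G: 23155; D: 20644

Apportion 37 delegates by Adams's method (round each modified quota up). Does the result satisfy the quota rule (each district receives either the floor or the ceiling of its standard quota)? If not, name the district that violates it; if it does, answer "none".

Standard quotas: A 7.125, H 8.518, E 5.692, B 5.875, G 5.175, D 4.614.
Adams allocation: A 7, H 8, E 6, B 6, G 5, D 5.
Every allocation lies between the lower and upper quota.

none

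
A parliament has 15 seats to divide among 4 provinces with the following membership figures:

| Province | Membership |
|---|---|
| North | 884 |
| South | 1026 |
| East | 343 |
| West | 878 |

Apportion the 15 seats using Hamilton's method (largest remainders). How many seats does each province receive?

The standard divisor is 3131/15 ≈ 208.733.
Standard quotas: North 4.235, South 4.915, East 1.643, West 4.206.
Lower quotas: North 4, South 4, East 1, West 4 (sum 13, leaving 2 seats).
Remainders in descending order: South 0.915, East 0.643, North 0.235, West 0.206.
The surplus seats go to South, East.

North 4; South 5; East 2; West 4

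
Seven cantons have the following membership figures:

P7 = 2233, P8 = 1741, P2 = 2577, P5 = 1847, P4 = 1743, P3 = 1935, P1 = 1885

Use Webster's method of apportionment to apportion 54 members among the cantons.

Standard divisor 13961/54 ≈ 258.537; standard quotas: P7 8.637, P8 6.734, P2 9.968, P5 7.144, P4 6.742, P3 7.484, P1 7.291.
Rounding to the nearest integer gives P7 9, P8 7, P2 10, P5 7, P4 7, P3 7, P1 7 — total 54, matching the house size, so no adjustment is needed.

P7 9, P8 7, P2 10, P5 7, P4 7, P3 7, P1 7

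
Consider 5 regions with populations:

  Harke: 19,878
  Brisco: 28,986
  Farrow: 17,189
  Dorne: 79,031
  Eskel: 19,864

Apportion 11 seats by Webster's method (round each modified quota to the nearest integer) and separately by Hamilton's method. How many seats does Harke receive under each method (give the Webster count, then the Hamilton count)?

1 and 2

Webster: Harke 1, Brisco 2, Farrow 1, Dorne 6, Eskel 1.
Hamilton: Harke 2, Brisco 2, Farrow 1, Dorne 5, Eskel 1.
Harke gets 1 under Webster and 2 under Hamilton.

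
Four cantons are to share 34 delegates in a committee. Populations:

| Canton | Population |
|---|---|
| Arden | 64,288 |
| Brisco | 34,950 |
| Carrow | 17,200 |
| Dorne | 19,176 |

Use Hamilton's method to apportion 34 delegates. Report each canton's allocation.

The standard divisor is 135614/34 ≈ 3988.647.
Standard quotas: Arden 16.1177, Brisco 8.7624, Carrow 4.3122, Dorne 4.8076.
Lower quotas: Arden 16, Brisco 8, Carrow 4, Dorne 4 (sum 32, leaving 2 seats).
Remainders in descending order: Dorne 0.8076, Brisco 0.7624, Carrow 0.3122, Arden 0.1177.
Largest remainders: Dorne, Brisco receive the extra seats.

Arden 16; Brisco 9; Carrow 4; Dorne 5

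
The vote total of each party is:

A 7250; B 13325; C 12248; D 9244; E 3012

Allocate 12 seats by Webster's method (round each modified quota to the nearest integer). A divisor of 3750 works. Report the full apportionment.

A 2, B 4, C 3, D 2, E 1

With modified divisor 3750: modified quotas A 1.933, B 3.553, C 3.266, D 2.465, E 0.803.
Rounding to the nearest integer: A 2, B 4, C 3, D 2, E 1 (total 12).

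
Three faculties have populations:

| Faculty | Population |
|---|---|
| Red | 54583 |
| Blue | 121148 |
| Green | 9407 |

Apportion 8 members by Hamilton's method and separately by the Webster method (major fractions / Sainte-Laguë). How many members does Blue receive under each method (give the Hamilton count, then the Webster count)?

5 and 6

Hamilton: Red 2, Blue 5, Green 1.
Webster: Red 2, Blue 6, Green 0.
Blue gets 5 under Hamilton and 6 under Webster.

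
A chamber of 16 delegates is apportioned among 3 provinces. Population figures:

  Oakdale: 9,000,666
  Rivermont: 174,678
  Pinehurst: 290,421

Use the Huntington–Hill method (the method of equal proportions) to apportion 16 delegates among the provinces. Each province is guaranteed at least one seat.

With divisor 644139: modified quotas Oakdale 13.973, Rivermont 0.271, Pinehurst 0.451.
Geometric-mean thresholds: Oakdale √(13·14)=13.491, Rivermont (min 1), Pinehurst (min 1).
Each quota rounded against its threshold gives Oakdale 14, Rivermont 1, Pinehurst 1 (total 16).

Oakdale: 14, Rivermont: 1, Pinehurst: 1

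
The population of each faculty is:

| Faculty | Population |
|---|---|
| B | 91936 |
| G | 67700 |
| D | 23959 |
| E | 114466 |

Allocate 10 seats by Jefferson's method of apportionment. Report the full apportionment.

Standard divisor 298061/10 ≈ 29806.1; standard quotas: B 3.084, G 2.271, D 0.804, E 3.840.
Rounding down gives 3, 2, 0, 3 = 8 seats, so the divisor must be adjusted.
With modified divisor 23470: modified quotas B 3.917, G 2.885, D 1.021, E 4.877.
Rounding down: B 3, G 2, D 1, E 4 (total 10).

B: 3, G: 2, D: 1, E: 4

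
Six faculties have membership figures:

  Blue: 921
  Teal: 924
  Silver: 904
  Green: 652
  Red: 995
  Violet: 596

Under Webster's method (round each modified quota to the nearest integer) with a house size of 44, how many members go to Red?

9

Standard divisor 4992/44 ≈ 113.455; standard quotas: Blue 8.118, Teal 8.144, Silver 7.968, Green 5.747, Red 8.770, Violet 5.253.
Rounding to the nearest integer gives Blue 8, Teal 8, Silver 8, Green 6, Red 9, Violet 5 — total 44, matching the house size, so no adjustment is needed.
Red receives 9.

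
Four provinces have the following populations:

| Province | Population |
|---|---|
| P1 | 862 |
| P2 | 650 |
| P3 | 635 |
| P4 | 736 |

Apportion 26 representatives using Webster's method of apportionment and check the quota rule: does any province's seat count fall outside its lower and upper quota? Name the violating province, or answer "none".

none

Standard quotas: P1 7.774, P2 5.862, P3 5.727, P4 6.638.
Webster allocation: P1 8, P2 6, P3 6, P4 6.
Every allocation lies between the lower and upper quota.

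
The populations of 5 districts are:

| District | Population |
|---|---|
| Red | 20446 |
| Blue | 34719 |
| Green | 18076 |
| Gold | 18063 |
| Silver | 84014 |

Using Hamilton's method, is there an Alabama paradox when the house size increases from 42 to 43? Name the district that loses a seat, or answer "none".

Green

At 42 seats: Red 5, Blue 8, Green 5, Gold 4, Silver 20.
At 43 seats: Red 5, Blue 9, Green 4, Gold 4, Silver 21.
Green drops from 5 to 4.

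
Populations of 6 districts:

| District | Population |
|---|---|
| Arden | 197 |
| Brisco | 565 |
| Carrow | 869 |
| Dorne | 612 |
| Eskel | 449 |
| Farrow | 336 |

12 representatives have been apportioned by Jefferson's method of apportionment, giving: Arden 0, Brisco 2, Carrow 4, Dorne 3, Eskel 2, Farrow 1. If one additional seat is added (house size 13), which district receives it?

Arden

Priority for the next seat is population ÷ (current seats + 1).
Priorities: Arden 197.000, Brisco 188.333, Carrow 173.800, Dorne 153.000, Eskel 149.667, Farrow 168.000.
Highest priority: Arden.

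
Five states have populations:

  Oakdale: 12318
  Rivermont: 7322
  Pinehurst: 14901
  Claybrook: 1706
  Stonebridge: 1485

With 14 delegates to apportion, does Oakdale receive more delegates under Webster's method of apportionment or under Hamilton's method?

Webster: Oakdale 4, Rivermont 3, Pinehurst 5, Claybrook 1, Stonebridge 1.
Hamilton: Oakdale 5, Rivermont 3, Pinehurst 5, Claybrook 1, Stonebridge 0.
Oakdale gets 4 under Webster and 5 under Hamilton.

Hamilton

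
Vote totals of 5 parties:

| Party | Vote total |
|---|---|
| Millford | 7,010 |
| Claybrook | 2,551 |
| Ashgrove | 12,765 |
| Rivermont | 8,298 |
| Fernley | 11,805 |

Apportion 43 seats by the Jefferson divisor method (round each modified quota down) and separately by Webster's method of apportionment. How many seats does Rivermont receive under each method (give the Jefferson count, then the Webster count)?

9 and 8

Jefferson: Millford 7, Claybrook 2, Ashgrove 13, Rivermont 9, Fernley 12.
Webster: Millford 7, Claybrook 3, Ashgrove 13, Rivermont 8, Fernley 12.
Rivermont gets 9 under Jefferson and 8 under Webster.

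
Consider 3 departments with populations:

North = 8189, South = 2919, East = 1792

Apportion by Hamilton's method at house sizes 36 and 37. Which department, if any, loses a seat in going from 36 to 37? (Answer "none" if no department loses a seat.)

none

At 36 seats: North 23, South 8, East 5.
At 37 seats: North 24, South 8, East 5.
No department's allocation decreased.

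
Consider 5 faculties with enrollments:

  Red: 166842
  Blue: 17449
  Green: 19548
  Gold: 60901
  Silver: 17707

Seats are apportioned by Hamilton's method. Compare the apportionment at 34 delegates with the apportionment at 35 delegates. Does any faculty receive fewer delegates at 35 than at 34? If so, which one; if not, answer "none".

Green

At 34 seats: Red 20, Blue 2, Green 3, Gold 7, Silver 2.
At 35 seats: Red 21, Blue 2, Green 2, Gold 8, Silver 2.
Green drops from 3 to 2.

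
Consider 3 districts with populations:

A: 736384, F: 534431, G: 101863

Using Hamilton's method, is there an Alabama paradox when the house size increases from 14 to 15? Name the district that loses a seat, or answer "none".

none

At 14 seats: A 8, F 5, G 1.
At 15 seats: A 8, F 6, G 1.
No district's allocation decreased.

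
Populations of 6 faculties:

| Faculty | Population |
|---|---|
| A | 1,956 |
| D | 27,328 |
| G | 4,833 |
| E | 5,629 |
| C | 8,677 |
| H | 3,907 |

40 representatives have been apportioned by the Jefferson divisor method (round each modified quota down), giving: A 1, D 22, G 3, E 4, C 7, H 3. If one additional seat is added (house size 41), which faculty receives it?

G

Priority for the next seat is population ÷ (current seats + 1).
Priorities: A 978.000, D 1188.174, G 1208.250, E 1125.800, C 1084.625, H 976.750.
Highest priority: G.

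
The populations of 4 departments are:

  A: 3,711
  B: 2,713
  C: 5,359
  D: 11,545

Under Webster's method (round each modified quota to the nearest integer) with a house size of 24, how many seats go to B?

3

Standard divisor 23328/24 ≈ 972; standard quotas: A 3.818, B 2.791, C 5.513, D 11.878.
Rounding to the nearest integer gives 4, 3, 6, 12 = 25 seats, so the divisor must be adjusted.
With modified divisor 1000: modified quotas A 3.711, B 2.713, C 5.359, D 11.545.
Rounding to the nearest integer: A 4, B 3, C 5, D 12 (total 24).
B receives 3.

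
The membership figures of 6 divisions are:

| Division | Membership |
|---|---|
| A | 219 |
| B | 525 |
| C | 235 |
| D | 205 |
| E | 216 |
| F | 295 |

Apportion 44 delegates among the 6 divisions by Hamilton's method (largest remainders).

A 6, B 14, C 6, D 5, E 5, F 8

Total 1695; standard divisor 1695/44 ≈ 38.523.
Standard quotas: A 5.685, B 13.628, C 6.100, D 5.322, E 5.607, F 7.658.
Lower quotas: A 5, B 13, C 6, D 5, E 5, F 7 (sum 41, leaving 3 seats).
Remainders in descending order: A 0.685, F 0.658, B 0.628, E 0.607, D 0.322, C 0.100.
The surplus seats go to A, F, B.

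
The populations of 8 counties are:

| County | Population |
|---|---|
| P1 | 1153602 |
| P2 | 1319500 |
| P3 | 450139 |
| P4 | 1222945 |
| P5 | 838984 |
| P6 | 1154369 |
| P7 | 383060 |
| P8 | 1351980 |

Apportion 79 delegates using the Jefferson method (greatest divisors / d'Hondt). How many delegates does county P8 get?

Standard divisor 7874579/79 ≈ 99678.215; standard quotas: P1 11.573, P2 13.238, P3 4.516, P4 12.269, P5 8.417, P6 11.581, P7 3.843, P8 13.563.
Rounding down gives 11, 13, 4, 12, 8, 11, 3, 13 = 75 seats, so the divisor must be adjusted.
With modified divisor 95000: modified quotas P1 12.143, P2 13.889, P3 4.738, P4 12.873, P5 8.831, P6 12.151, P7 4.032, P8 14.231.
Rounding down: P1 12, P2 13, P3 4, P4 12, P5 8, P6 12, P7 4, P8 14 (total 79).
P8 receives 14.

14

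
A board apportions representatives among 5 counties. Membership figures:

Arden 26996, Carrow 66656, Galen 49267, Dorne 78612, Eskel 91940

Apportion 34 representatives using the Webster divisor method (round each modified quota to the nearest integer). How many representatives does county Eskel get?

10

Standard divisor 313471/34 ≈ 9219.735; standard quotas: Arden 2.928, Carrow 7.230, Galen 5.344, Dorne 8.526, Eskel 9.972.
Rounding to the nearest integer gives Arden 3, Carrow 7, Galen 5, Dorne 9, Eskel 10 — total 34, matching the house size, so no adjustment is needed.
Eskel receives 10.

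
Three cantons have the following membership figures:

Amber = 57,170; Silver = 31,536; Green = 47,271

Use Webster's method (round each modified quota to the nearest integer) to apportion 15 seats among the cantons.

Amber: 6, Silver: 4, Green: 5

Standard divisor 135977/15 ≈ 9065.133; standard quotas: Amber 6.307, Silver 3.479, Green 5.215.
Rounding to the nearest integer gives 6, 3, 5 = 14 seats, so the divisor must be adjusted.
With modified divisor 8900: modified quotas Amber 6.424, Silver 3.543, Green 5.311.
Rounding to the nearest integer: Amber 6, Silver 4, Green 5 (total 15).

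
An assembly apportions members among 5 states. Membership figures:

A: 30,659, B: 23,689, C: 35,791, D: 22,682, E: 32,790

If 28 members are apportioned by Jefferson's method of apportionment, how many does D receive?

Standard divisor 145611/28 ≈ 5200.393; standard quotas: A 5.896, B 4.555, C 6.882, D 4.362, E 6.305.
Rounding down gives 5, 4, 6, 4, 6 = 25 seats, so the divisor must be adjusted.
With modified divisor 4700: modified quotas A 6.523, B 5.040, C 7.615, D 4.826, E 6.977.
Rounding down: A 6, B 5, C 7, D 4, E 6 (total 28).
D receives 4.

4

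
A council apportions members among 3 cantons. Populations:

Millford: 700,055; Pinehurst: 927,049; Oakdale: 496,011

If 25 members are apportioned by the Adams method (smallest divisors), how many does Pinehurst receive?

11

Standard divisor 2123115/25 ≈ 84924.6; standard quotas: Millford 8.243, Pinehurst 10.916, Oakdale 5.841.
Rounding up gives 9, 11, 6 = 26 seats, so the divisor must be adjusted.
With modified divisor 90100: modified quotas Millford 7.770, Pinehurst 10.289, Oakdale 5.505.
Rounding up: Millford 8, Pinehurst 11, Oakdale 6 (total 25).
Pinehurst receives 11.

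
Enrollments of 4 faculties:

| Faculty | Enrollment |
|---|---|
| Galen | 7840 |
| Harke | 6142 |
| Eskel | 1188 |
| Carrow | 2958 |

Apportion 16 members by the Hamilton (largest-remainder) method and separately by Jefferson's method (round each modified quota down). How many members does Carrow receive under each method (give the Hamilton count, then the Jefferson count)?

3 and 2

Hamilton: Galen 7, Harke 5, Eskel 1, Carrow 3.
Jefferson: Galen 7, Harke 6, Eskel 1, Carrow 2.
Carrow gets 3 under Hamilton and 2 under Jefferson.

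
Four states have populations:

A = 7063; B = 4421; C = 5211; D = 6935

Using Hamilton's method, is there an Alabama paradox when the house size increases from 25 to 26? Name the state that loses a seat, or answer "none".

none

At 25 seats: A 7, B 5, C 6, D 7.
At 26 seats: A 8, B 5, C 6, D 7.
No state's allocation decreased.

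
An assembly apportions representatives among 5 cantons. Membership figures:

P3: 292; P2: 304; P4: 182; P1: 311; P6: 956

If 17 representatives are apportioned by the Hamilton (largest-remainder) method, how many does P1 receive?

The standard divisor is 2045/17 ≈ 120.294.
Standard quotas: P3 2.427, P2 2.527, P4 1.513, P1 2.585, P6 7.947.
Lower quotas: P3 2, P2 2, P4 1, P1 2, P6 7 (sum 14, leaving 3 seats).
Remainders in descending order: P6 0.947, P1 0.585, P2 0.527, P4 0.513, P3 0.427.
The surplus seats go to P6, P1, P2.
P1 receives 3.

3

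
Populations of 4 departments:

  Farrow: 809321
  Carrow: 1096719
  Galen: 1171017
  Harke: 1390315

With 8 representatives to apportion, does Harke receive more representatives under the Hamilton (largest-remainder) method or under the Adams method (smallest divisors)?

Hamilton

Hamilton: Farrow 1, Carrow 2, Galen 2, Harke 3.
Adams: Farrow 2, Carrow 2, Galen 2, Harke 2.
Harke gets 3 under Hamilton and 2 under Adams.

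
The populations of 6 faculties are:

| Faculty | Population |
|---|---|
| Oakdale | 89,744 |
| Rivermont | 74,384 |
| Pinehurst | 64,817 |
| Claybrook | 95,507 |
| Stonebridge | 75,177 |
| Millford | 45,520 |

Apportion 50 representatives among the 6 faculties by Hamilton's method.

Oakdale 10; Rivermont 8; Pinehurst 7; Claybrook 11; Stonebridge 9; Millford 5

The standard divisor is 445149/50 ≈ 8902.98.
Standard quotas: Oakdale 10.0802, Rivermont 8.3550, Pinehurst 7.2804, Claybrook 10.7275, Stonebridge 8.4440, Millford 5.1129.
Lower quotas: Oakdale 10, Rivermont 8, Pinehurst 7, Claybrook 10, Stonebridge 8, Millford 5 (sum 48, leaving 2 seats).
Remainders in descending order: Claybrook 0.7275, Stonebridge 0.4440, Rivermont 0.3550, Pinehurst 0.2804, Millford 0.1129, Oakdale 0.0802.
Largest remainders: Claybrook, Stonebridge receive the extra seats.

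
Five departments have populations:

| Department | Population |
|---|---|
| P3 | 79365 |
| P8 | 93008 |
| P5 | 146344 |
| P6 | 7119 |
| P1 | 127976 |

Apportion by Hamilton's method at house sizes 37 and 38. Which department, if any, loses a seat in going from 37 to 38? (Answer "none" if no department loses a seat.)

P6

At 37 seats: P3 6, P8 8, P5 12, P6 1, P1 10.
At 38 seats: P3 7, P8 8, P5 12, P6 0, P1 11.
P6 drops from 1 to 0.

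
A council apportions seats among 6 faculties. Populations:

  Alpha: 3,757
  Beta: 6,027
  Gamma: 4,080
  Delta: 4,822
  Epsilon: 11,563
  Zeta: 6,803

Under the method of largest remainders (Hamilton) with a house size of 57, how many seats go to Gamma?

Standard divisor: 37052 ÷ 57 ≈ 650.035.
Standard quotas: Alpha 5.7797, Beta 9.2718, Gamma 6.2766, Delta 7.4181, Epsilon 17.7883, Zeta 10.4656.
Lower quotas: Alpha 5, Beta 9, Gamma 6, Delta 7, Epsilon 17, Zeta 10 (sum 54, leaving 3 seats).
Remainders in descending order: Epsilon 0.7883, Alpha 0.7797, Zeta 0.4656, Delta 0.4181, Gamma 0.2766, Beta 0.2718.
The surplus seats go to Epsilon, Alpha, Zeta.
Gamma receives 6.

6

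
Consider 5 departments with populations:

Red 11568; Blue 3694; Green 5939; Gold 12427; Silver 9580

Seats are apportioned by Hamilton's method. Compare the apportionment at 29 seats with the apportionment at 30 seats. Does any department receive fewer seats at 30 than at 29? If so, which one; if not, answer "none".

At 29 seats: Red 8, Blue 3, Green 4, Gold 8, Silver 6.
At 30 seats: Red 8, Blue 2, Green 4, Gold 9, Silver 7.
Blue drops from 3 to 2.

Blue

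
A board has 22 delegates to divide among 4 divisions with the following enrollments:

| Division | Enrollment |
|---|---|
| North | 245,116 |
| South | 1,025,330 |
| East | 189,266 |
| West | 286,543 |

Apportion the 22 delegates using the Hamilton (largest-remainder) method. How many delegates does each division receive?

North 3, South 13, East 2, West 4

Standard divisor: 1746255 ÷ 22 ≈ 79375.227.
Standard quotas: North 3.0881, South 12.9175, East 2.3844, West 3.6100.
Lower quotas: North 3, South 12, East 2, West 3 (sum 20, leaving 2 seats).
Remainders in descending order: South 0.9175, West 0.6100, East 0.3844, North 0.0881.
Largest remainders: South, West receive the extra seats.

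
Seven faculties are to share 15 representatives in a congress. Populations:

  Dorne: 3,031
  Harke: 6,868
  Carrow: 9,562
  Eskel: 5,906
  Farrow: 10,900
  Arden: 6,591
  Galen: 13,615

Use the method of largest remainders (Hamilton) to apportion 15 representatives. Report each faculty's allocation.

Dorne 1, Harke 2, Carrow 2, Eskel 1, Farrow 3, Arden 2, Galen 4

The standard divisor is 56473/15 ≈ 3764.867.
Standard quotas: Dorne 0.8051, Harke 1.8242, Carrow 2.5398, Eskel 1.5687, Farrow 2.8952, Arden 1.7507, Galen 3.6163.
Lower quotas: Dorne 0, Harke 1, Carrow 2, Eskel 1, Farrow 2, Arden 1, Galen 3 (sum 10, leaving 5 seats).
Remainders in descending order: Farrow 0.8952, Harke 0.8242, Dorne 0.8051, Arden 0.7507, Galen 0.6163, Eskel 0.5687, Carrow 0.5398.
Largest remainders: Farrow, Harke, Dorne, Arden, Galen receive the extra seats.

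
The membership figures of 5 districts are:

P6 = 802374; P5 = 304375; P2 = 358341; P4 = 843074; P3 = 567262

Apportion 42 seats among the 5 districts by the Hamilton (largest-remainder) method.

The standard divisor is 2875426/42 ≈ 68462.524.
Standard quotas: P6 11.7199, P5 4.4459, P2 5.2341, P4 12.3144, P3 8.2857.
Lower quotas: P6 11, P5 4, P2 5, P4 12, P3 8 (sum 40, leaving 2 seats).
Remainders in descending order: P6 0.7199, P5 0.4459, P4 0.3144, P3 0.2857, P2 0.2341.
The surplus seats go to P6, P5.

P6 12, P5 5, P2 5, P4 12, P3 8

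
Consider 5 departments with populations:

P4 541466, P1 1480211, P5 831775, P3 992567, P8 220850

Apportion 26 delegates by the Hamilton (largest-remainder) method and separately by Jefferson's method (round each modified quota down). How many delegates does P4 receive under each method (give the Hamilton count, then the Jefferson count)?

Hamilton: P4 4, P1 10, P5 5, P3 6, P8 1.
Jefferson: P4 3, P1 10, P5 5, P3 7, P8 1.
P4 gets 4 under Hamilton and 3 under Jefferson.

4 and 3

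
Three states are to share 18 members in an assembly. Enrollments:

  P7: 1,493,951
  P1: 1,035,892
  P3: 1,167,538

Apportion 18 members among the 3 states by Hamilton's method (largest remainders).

P7 7; P1 5; P3 6

Standard divisor: 3697381 ÷ 18 ≈ 205410.056.
Standard quotas: P7 7.2730, P1 5.0430, P3 5.6839.
Lower quotas: P7 7, P1 5, P3 5 (sum 17, leaving 1 seat).
Remainders in descending order: P3 0.6839, P7 0.2730, P1 0.0430.
The surplus seat goes to P3.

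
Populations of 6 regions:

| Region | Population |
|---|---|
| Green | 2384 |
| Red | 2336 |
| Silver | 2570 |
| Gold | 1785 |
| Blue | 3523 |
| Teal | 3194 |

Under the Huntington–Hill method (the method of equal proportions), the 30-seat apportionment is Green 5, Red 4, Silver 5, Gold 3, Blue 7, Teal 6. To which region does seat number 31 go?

Red

Priority for the next seat is population ÷ (√(s·(s+1))).
Priorities: Green 435.257, Red 522.345, Silver 469.216, Gold 515.285, Blue 470.781, Teal 492.845.
Highest priority: Red.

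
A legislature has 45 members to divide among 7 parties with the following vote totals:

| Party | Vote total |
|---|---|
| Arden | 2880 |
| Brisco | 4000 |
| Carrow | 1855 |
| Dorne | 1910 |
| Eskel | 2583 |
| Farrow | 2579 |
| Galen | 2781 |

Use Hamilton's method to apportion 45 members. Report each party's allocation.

Standard divisor: 18588 ÷ 45 ≈ 413.067.
Standard quotas: Arden 6.972, Brisco 9.684, Carrow 4.491, Dorne 4.624, Eskel 6.253, Farrow 6.244, Galen 6.733.
Lower quotas: Arden 6, Brisco 9, Carrow 4, Dorne 4, Eskel 6, Farrow 6, Galen 6 (sum 41, leaving 4 seats).
Remainders in descending order: Arden 0.972, Galen 0.733, Brisco 0.684, Dorne 0.624, Carrow 0.491, Eskel 0.253, Farrow 0.244.
Largest remainders: Arden, Galen, Brisco, Dorne receive the extra seats.

Arden=7; Brisco=10; Carrow=4; Dorne=5; Eskel=6; Farrow=6; Galen=7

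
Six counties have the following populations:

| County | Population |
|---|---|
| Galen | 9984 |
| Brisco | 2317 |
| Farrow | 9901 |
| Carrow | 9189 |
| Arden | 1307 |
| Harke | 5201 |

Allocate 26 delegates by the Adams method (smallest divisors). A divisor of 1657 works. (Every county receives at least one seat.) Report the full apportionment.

Galen 7, Brisco 2, Farrow 6, Carrow 6, Arden 1, Harke 4

With modified divisor 1657: modified quotas Galen 6.025, Brisco 1.398, Farrow 5.975, Carrow 5.546, Arden 0.789, Harke 3.139.
Rounding up: Galen 7, Brisco 2, Farrow 6, Carrow 6, Arden 1, Harke 4 (total 26).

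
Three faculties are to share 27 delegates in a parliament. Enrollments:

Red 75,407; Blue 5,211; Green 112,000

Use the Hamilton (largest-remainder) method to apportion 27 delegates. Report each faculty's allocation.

The standard divisor is 192618/27 = 7134.
Standard quotas: Red 10.5701, Blue 0.7304, Green 15.6995.
Lower quotas: Red 10, Blue 0, Green 15 (sum 25, leaving 2 seats).
Remainders in descending order: Blue 0.7304, Green 0.6995, Red 0.5701.
Largest remainders: Blue, Green receive the extra seats.

Red: 10, Blue: 1, Green: 16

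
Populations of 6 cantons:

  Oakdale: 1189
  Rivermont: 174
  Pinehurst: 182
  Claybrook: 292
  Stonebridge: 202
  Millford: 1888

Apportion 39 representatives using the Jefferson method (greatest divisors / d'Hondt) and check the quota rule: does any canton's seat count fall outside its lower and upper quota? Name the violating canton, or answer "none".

Standard quotas: Oakdale 11.808, Rivermont 1.728, Pinehurst 1.807, Claybrook 2.900, Stonebridge 2.006, Millford 18.750.
Jefferson allocation: Oakdale 12, Rivermont 1, Pinehurst 1, Claybrook 3, Stonebridge 2, Millford 20.
Millford has quota 18.750 (lower 18, upper 19) but receives 20 — outside the quota interval.

Millford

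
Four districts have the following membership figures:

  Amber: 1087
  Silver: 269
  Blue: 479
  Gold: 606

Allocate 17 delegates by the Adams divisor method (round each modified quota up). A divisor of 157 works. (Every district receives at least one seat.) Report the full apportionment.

Amber=7, Silver=2, Blue=4, Gold=4

With modified divisor 157: modified quotas Amber 6.924, Silver 1.713, Blue 3.051, Gold 3.860.
Rounding up: Amber 7, Silver 2, Blue 4, Gold 4 (total 17).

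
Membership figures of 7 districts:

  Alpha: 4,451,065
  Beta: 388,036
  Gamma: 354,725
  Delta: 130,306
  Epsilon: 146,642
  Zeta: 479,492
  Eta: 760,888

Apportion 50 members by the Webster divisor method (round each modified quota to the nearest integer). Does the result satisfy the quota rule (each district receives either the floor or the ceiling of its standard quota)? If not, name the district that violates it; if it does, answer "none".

Standard quotas: Alpha 33.162, Beta 2.891, Gamma 2.643, Delta 0.971, Epsilon 1.093, Zeta 3.572, Eta 5.669.
Webster allocation: Alpha 32, Beta 3, Gamma 3, Delta 1, Epsilon 1, Zeta 4, Eta 6.
Alpha has quota 33.162 (lower 33, upper 34) but receives 32 — outside the quota interval.

Alpha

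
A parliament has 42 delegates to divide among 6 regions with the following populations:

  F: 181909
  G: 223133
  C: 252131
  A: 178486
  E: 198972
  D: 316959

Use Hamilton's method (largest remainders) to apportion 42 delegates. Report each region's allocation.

Standard divisor: 1351590 ÷ 42 ≈ 32180.714.
Standard quotas: F 5.6527, G 6.9337, C 7.8348, A 5.5464, E 6.1830, D 9.8493.
Lower quotas: F 5, G 6, C 7, A 5, E 6, D 9 (sum 38, leaving 4 seats).
Remainders in descending order: G 0.9337, D 0.8493, C 0.8348, F 0.6527, A 0.5464, E 0.1830.
The surplus seats go to G, D, C, F.

F 6; G 7; C 8; A 5; E 6; D 10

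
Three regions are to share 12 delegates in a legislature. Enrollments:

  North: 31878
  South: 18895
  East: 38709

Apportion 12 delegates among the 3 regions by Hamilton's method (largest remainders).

Total 89482; standard divisor 89482/12 ≈ 7456.833.
Standard quotas: North 4.2750, South 2.5339, East 5.1911.
Lower quotas: North 4, South 2, East 5 (sum 11, leaving 1 seat).
Remainders in descending order: South 0.5339, North 0.2750, East 0.1911.
The surplus seat goes to South.

North 4, South 3, East 5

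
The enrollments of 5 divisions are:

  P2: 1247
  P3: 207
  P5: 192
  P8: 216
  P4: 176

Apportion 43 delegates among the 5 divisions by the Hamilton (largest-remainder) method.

Total 2038; standard divisor 2038/43 ≈ 47.395.
Standard quotas: P2 26.311, P3 4.368, P5 4.051, P8 4.557, P4 3.713.
Lower quotas: P2 26, P3 4, P5 4, P8 4, P4 3 (sum 41, leaving 2 seats).
Remainders in descending order: P4 0.713, P8 0.557, P3 0.368, P2 0.311, P5 0.051.
Largest remainders: P4, P8 receive the extra seats.

P2: 26, P3: 4, P5: 4, P8: 5, P4: 4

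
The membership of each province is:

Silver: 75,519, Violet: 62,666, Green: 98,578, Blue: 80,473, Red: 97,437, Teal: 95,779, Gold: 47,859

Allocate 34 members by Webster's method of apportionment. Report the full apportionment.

Standard divisor 558311/34 ≈ 16420.912; standard quotas: Silver 4.599, Violet 3.816, Green 6.003, Blue 4.901, Red 5.934, Teal 5.833, Gold 2.915.
Rounding to the nearest integer gives 5, 4, 6, 5, 6, 6, 3 = 35 seats, so the divisor must be adjusted.
With modified divisor 17100: modified quotas Silver 4.416, Violet 3.665, Green 5.765, Blue 4.706, Red 5.698, Teal 5.601, Gold 2.799.
Rounding to the nearest integer: Silver 4, Violet 4, Green 6, Blue 5, Red 6, Teal 6, Gold 3 (total 34).

Silver=4, Violet=4, Green=6, Blue=5, Red=6, Teal=6, Gold=3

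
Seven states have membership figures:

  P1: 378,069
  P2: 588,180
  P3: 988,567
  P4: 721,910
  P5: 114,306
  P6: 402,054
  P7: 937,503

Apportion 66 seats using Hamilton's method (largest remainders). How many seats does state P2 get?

Standard divisor: 4130589 ÷ 66 ≈ 62584.682.
Standard quotas: P1 6.0409, P2 9.3981, P3 15.7957, P4 11.5349, P5 1.8264, P6 6.4242, P7 14.9798.
Lower quotas: P1 6, P2 9, P3 15, P4 11, P5 1, P6 6, P7 14 (sum 62, leaving 4 seats).
Remainders in descending order: P7 0.9798, P5 0.8264, P3 0.7957, P4 0.5349, P6 0.4242, P2 0.3981, P1 0.0409.
The surplus seats go to P7, P5, P3, P4.
P2 receives 9.

9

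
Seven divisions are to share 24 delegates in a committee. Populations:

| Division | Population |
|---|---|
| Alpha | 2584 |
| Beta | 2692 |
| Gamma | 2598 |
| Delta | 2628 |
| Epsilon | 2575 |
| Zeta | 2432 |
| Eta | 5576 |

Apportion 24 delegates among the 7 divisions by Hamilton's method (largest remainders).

Alpha: 3, Beta: 3, Gamma: 3, Delta: 3, Epsilon: 3, Zeta: 3, Eta: 6

The standard divisor is 21085/24 ≈ 878.542.
Standard quotas: Alpha 2.9412, Beta 3.0642, Gamma 2.9572, Delta 2.9913, Epsilon 2.9310, Zeta 2.7682, Eta 6.3469.
Lower quotas: Alpha 2, Beta 3, Gamma 2, Delta 2, Epsilon 2, Zeta 2, Eta 6 (sum 19, leaving 5 seats).
Remainders in descending order: Delta 0.9913, Gamma 0.9572, Alpha 0.9412, Epsilon 0.9310, Zeta 0.7682, Eta 0.3469, Beta 0.0642.
Largest remainders: Delta, Gamma, Alpha, Epsilon, Zeta receive the extra seats.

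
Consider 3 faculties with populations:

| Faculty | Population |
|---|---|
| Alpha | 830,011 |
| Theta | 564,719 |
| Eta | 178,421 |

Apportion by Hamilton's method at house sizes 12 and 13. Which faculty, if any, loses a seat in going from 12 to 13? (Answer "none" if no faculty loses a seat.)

At 12 seats: Alpha 6, Theta 4, Eta 2.
At 13 seats: Alpha 7, Theta 5, Eta 1.
Eta drops from 2 to 1.

Eta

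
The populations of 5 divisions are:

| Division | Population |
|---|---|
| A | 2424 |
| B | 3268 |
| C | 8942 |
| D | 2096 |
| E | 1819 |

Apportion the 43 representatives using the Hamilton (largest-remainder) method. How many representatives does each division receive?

Standard divisor: 18549 ÷ 43 ≈ 431.372.
Standard quotas: A 5.6193, B 7.5758, C 20.7292, D 4.8589, E 4.2168.
Lower quotas: A 5, B 7, C 20, D 4, E 4 (sum 40, leaving 3 seats).
Remainders in descending order: D 0.8589, C 0.7292, A 0.6193, B 0.5758, E 0.2168.
The surplus seats go to D, C, A.

A: 6, B: 7, C: 21, D: 5, E: 4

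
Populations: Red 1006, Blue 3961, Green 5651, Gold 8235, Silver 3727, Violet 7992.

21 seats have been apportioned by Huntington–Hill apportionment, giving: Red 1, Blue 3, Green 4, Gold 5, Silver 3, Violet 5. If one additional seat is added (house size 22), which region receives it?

Priority for the next seat is population ÷ (√(s·(s+1))).
Priorities: Red 711.349, Blue 1143.442, Green 1263.602, Gold 1503.498, Silver 1075.892, Violet 1459.133.
Highest priority: Gold.

Gold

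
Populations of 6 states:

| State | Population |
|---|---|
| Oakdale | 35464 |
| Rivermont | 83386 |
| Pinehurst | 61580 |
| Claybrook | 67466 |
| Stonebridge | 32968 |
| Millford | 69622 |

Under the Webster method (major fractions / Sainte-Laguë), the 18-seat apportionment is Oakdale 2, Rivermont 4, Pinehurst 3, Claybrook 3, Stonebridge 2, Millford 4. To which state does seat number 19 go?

Claybrook

Priority for the next seat is population ÷ (current seats + 0.5).
Priorities: Oakdale 14185.600, Rivermont 18530.222, Pinehurst 17594.286, Claybrook 19276.000, Stonebridge 13187.200, Millford 15471.556.
Highest priority: Claybrook.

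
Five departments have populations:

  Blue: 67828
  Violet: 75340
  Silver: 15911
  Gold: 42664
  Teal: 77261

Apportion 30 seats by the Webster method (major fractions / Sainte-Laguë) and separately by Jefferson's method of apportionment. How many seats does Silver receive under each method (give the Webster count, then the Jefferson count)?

Webster: Blue 7, Violet 8, Silver 2, Gold 5, Teal 8.
Jefferson: Blue 7, Violet 8, Silver 1, Gold 5, Teal 9.
Silver gets 2 under Webster and 1 under Jefferson.

2 and 1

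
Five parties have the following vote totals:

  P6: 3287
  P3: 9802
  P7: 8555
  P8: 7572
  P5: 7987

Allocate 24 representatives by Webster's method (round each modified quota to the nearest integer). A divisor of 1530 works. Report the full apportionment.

With modified divisor 1530: modified quotas P6 2.148, P3 6.407, P7 5.592, P8 4.949, P5 5.220.
Rounding to the nearest integer: P6 2, P3 6, P7 6, P8 5, P5 5 (total 24).

P6 2; P3 6; P7 6; P8 5; P5 5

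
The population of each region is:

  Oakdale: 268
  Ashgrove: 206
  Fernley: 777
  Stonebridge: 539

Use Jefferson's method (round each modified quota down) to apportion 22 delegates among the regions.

Standard divisor 1790/22 ≈ 81.364; standard quotas: Oakdale 3.294, Ashgrove 2.532, Fernley 9.550, Stonebridge 6.625.
Rounding down gives 3, 2, 9, 6 = 20 seats, so the divisor must be adjusted.
With modified divisor 74: modified quotas Oakdale 3.622, Ashgrove 2.784, Fernley 10.500, Stonebridge 7.284.
Rounding down: Oakdale 3, Ashgrove 2, Fernley 10, Stonebridge 7 (total 22).

Oakdale 3, Ashgrove 2, Fernley 10, Stonebridge 7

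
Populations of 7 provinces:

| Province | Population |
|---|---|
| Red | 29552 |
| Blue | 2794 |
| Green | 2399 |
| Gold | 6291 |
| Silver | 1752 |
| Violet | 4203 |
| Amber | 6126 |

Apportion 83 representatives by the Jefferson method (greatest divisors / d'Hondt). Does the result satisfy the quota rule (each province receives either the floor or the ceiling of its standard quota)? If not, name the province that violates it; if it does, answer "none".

Standard quotas: Red 46.178, Blue 4.366, Green 3.749, Gold 9.830, Silver 2.738, Violet 6.568, Amber 9.572.
Jefferson allocation: Red 48, Blue 4, Green 3, Gold 10, Silver 2, Violet 6, Amber 10.
Red has quota 46.178 (lower 46, upper 47) but receives 48 — outside the quota interval.

Red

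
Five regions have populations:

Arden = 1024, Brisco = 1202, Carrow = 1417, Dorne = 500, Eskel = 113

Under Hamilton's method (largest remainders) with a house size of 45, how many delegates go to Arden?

Total 4256; standard divisor 4256/45 ≈ 94.578.
Standard quotas: Arden 10.827, Brisco 12.709, Carrow 14.982, Dorne 5.287, Eskel 1.195.
Lower quotas: Arden 10, Brisco 12, Carrow 14, Dorne 5, Eskel 1 (sum 42, leaving 3 seats).
Remainders in descending order: Carrow 0.982, Arden 0.827, Brisco 0.709, Dorne 0.287, Eskel 0.195.
Largest remainders: Carrow, Arden, Brisco receive the extra seats.
Arden receives 11.

11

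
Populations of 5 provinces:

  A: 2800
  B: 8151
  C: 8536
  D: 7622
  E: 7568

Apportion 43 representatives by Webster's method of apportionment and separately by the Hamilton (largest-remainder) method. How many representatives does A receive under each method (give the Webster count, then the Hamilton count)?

Webster: A 3, B 10, C 11, D 10, E 9.
Hamilton: A 4, B 10, C 11, D 9, E 9.
A gets 3 under Webster and 4 under Hamilton.

3 and 4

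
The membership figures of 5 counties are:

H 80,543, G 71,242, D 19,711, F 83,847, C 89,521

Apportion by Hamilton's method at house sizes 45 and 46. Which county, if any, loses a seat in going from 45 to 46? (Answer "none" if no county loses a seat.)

At 45 seats: H 10, G 9, D 3, F 11, C 12.
At 46 seats: H 11, G 9, D 3, F 11, C 12.
No county's allocation decreased.

none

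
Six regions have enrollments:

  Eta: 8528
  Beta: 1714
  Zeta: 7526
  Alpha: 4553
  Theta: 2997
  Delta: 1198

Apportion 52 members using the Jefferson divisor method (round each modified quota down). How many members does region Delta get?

Standard divisor 26516/52 ≈ 509.923; standard quotas: Eta 16.724, Beta 3.361, Zeta 14.759, Alpha 8.929, Theta 5.877, Delta 2.349.
Rounding down gives 16, 3, 14, 8, 5, 2 = 48 seats, so the divisor must be adjusted.
With modified divisor 490: modified quotas Eta 17.404, Beta 3.498, Zeta 15.359, Alpha 9.292, Theta 6.116, Delta 2.445.
Rounding down: Eta 17, Beta 3, Zeta 15, Alpha 9, Theta 6, Delta 2 (total 52).
Delta receives 2.

2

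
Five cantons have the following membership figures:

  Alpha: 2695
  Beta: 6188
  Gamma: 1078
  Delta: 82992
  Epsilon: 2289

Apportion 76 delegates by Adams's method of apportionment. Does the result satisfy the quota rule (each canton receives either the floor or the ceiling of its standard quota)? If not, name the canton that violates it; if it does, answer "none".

Delta

Standard quotas: Alpha 2.151, Beta 4.938, Gamma 0.860, Delta 66.225, Epsilon 1.827.
Adams allocation: Alpha 3, Beta 5, Gamma 1, Delta 65, Epsilon 2.
Delta has quota 66.225 (lower 66, upper 67) but receives 65 — outside the quota interval.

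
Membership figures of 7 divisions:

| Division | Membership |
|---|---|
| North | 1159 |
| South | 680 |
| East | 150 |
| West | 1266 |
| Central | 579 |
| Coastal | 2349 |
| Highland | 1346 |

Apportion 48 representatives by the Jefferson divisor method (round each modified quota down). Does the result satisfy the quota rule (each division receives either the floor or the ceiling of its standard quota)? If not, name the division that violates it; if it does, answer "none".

Standard quotas: North 7.389, South 4.335, East 0.956, West 8.071, Central 3.691, Coastal 14.976, Highland 8.581.
Jefferson allocation: North 7, South 4, East 1, West 8, Central 3, Coastal 16, Highland 9.
Coastal has quota 14.976 (lower 14, upper 15) but receives 16 — outside the quota interval.

Coastal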